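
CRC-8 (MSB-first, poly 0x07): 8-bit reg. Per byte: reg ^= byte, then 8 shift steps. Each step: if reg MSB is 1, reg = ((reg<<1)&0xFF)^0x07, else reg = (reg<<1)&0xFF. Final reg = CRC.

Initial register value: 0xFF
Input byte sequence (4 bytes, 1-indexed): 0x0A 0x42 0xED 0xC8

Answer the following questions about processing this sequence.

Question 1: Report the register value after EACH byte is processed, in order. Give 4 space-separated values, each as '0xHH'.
0xC5 0x9C 0x50 0xC1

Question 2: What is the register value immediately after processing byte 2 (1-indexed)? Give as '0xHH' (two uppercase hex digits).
After byte 1 (0x0A): reg=0xC5
After byte 2 (0x42): reg=0x9C

Answer: 0x9C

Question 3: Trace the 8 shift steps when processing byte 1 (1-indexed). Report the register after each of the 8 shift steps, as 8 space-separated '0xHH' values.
Answer: 0xED 0xDD 0xBD 0x7D 0xFA 0xF3 0xE1 0xC5

Derivation:
Register before byte 1: 0xFF
After XOR with byte 0x0A: 0xF5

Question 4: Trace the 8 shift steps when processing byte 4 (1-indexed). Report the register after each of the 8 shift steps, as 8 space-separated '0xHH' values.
Answer: 0x37 0x6E 0xDC 0xBF 0x79 0xF2 0xE3 0xC1

Derivation:
After byte 1 (0x0A): reg=0xC5
After byte 2 (0x42): reg=0x9C
After byte 3 (0xED): reg=0x50
Register before byte 4: 0x50
After XOR with byte 0xC8: 0x98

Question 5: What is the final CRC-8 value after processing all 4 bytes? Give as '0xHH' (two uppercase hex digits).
Answer: 0xC1

Derivation:
After byte 1 (0x0A): reg=0xC5
After byte 2 (0x42): reg=0x9C
After byte 3 (0xED): reg=0x50
After byte 4 (0xC8): reg=0xC1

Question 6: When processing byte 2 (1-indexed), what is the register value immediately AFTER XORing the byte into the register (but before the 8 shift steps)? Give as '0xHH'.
Answer: 0x87

Derivation:
Register before byte 2: 0xC5
Byte 2: 0x42
0xC5 XOR 0x42 = 0x87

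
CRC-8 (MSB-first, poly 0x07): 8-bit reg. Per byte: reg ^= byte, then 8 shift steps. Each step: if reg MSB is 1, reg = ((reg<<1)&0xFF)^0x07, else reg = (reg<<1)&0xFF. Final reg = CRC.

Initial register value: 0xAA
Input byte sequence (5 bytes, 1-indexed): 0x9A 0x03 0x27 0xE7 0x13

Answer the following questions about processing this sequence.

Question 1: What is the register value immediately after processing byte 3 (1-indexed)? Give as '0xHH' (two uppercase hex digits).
Answer: 0x2B

Derivation:
After byte 1 (0x9A): reg=0x90
After byte 2 (0x03): reg=0xF0
After byte 3 (0x27): reg=0x2B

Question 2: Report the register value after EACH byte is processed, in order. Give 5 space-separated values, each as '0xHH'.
0x90 0xF0 0x2B 0x6A 0x68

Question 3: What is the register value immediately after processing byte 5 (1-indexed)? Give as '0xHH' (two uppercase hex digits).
Answer: 0x68

Derivation:
After byte 1 (0x9A): reg=0x90
After byte 2 (0x03): reg=0xF0
After byte 3 (0x27): reg=0x2B
After byte 4 (0xE7): reg=0x6A
After byte 5 (0x13): reg=0x68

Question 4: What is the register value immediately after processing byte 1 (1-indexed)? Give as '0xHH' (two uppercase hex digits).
After byte 1 (0x9A): reg=0x90

Answer: 0x90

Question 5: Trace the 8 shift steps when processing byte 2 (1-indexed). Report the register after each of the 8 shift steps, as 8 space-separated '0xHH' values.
After byte 1 (0x9A): reg=0x90
Register before byte 2: 0x90
After XOR with byte 0x03: 0x93

Answer: 0x21 0x42 0x84 0x0F 0x1E 0x3C 0x78 0xF0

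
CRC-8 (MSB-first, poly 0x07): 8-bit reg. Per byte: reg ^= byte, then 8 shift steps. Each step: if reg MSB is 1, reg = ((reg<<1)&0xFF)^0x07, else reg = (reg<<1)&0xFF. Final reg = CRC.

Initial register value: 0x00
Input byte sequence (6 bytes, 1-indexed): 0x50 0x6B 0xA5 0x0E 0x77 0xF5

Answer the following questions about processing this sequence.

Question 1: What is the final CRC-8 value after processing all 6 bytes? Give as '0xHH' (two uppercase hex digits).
Answer: 0x6A

Derivation:
After byte 1 (0x50): reg=0xB7
After byte 2 (0x6B): reg=0x1A
After byte 3 (0xA5): reg=0x34
After byte 4 (0x0E): reg=0xA6
After byte 5 (0x77): reg=0x39
After byte 6 (0xF5): reg=0x6A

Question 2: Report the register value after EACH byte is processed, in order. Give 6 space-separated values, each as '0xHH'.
0xB7 0x1A 0x34 0xA6 0x39 0x6A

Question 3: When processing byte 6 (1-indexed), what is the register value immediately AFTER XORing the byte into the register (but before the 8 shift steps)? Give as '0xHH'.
Register before byte 6: 0x39
Byte 6: 0xF5
0x39 XOR 0xF5 = 0xCC

Answer: 0xCC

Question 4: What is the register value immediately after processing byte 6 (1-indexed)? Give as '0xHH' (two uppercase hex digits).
Answer: 0x6A

Derivation:
After byte 1 (0x50): reg=0xB7
After byte 2 (0x6B): reg=0x1A
After byte 3 (0xA5): reg=0x34
After byte 4 (0x0E): reg=0xA6
After byte 5 (0x77): reg=0x39
After byte 6 (0xF5): reg=0x6A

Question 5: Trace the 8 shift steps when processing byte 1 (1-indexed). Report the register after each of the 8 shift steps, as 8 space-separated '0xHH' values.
Answer: 0xA0 0x47 0x8E 0x1B 0x36 0x6C 0xD8 0xB7

Derivation:
Register before byte 1: 0x00
After XOR with byte 0x50: 0x50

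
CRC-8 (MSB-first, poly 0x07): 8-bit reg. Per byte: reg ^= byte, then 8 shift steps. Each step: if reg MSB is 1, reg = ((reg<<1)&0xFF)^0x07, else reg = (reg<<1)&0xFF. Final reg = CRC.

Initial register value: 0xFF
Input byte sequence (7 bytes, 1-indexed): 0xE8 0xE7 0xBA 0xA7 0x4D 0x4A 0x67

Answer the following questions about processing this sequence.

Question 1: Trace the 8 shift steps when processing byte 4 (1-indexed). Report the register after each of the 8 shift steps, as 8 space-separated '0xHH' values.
After byte 1 (0xE8): reg=0x65
After byte 2 (0xE7): reg=0x87
After byte 3 (0xBA): reg=0xB3
Register before byte 4: 0xB3
After XOR with byte 0xA7: 0x14

Answer: 0x28 0x50 0xA0 0x47 0x8E 0x1B 0x36 0x6C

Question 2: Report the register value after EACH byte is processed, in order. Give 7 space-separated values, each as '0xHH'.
0x65 0x87 0xB3 0x6C 0xE7 0x4A 0xC3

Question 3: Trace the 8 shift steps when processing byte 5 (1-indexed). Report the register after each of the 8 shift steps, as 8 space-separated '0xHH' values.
Answer: 0x42 0x84 0x0F 0x1E 0x3C 0x78 0xF0 0xE7

Derivation:
After byte 1 (0xE8): reg=0x65
After byte 2 (0xE7): reg=0x87
After byte 3 (0xBA): reg=0xB3
After byte 4 (0xA7): reg=0x6C
Register before byte 5: 0x6C
After XOR with byte 0x4D: 0x21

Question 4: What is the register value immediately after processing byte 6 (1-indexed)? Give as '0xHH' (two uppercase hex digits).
After byte 1 (0xE8): reg=0x65
After byte 2 (0xE7): reg=0x87
After byte 3 (0xBA): reg=0xB3
After byte 4 (0xA7): reg=0x6C
After byte 5 (0x4D): reg=0xE7
After byte 6 (0x4A): reg=0x4A

Answer: 0x4A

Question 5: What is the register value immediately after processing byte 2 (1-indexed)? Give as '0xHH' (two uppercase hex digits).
Answer: 0x87

Derivation:
After byte 1 (0xE8): reg=0x65
After byte 2 (0xE7): reg=0x87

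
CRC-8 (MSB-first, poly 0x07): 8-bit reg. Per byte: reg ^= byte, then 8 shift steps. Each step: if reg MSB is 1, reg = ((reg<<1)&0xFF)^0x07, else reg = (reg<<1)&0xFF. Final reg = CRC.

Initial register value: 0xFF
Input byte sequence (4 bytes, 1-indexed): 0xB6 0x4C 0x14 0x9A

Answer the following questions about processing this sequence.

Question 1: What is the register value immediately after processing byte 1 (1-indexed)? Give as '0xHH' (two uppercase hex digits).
Answer: 0xF8

Derivation:
After byte 1 (0xB6): reg=0xF8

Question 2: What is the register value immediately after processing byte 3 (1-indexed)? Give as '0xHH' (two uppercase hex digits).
After byte 1 (0xB6): reg=0xF8
After byte 2 (0x4C): reg=0x05
After byte 3 (0x14): reg=0x77

Answer: 0x77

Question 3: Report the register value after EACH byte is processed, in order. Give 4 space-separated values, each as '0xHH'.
0xF8 0x05 0x77 0x8D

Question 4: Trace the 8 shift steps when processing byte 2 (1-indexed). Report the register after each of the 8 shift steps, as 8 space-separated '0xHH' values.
Answer: 0x6F 0xDE 0xBB 0x71 0xE2 0xC3 0x81 0x05

Derivation:
After byte 1 (0xB6): reg=0xF8
Register before byte 2: 0xF8
After XOR with byte 0x4C: 0xB4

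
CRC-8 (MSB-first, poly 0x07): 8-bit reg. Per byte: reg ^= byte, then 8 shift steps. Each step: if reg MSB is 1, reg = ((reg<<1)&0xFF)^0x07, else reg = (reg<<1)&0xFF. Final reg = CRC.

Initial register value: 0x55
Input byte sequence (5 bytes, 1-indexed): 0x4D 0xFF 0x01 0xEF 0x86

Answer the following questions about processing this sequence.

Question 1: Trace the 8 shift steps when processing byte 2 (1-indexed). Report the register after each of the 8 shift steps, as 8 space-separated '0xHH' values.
Answer: 0x69 0xD2 0xA3 0x41 0x82 0x03 0x06 0x0C

Derivation:
After byte 1 (0x4D): reg=0x48
Register before byte 2: 0x48
After XOR with byte 0xFF: 0xB7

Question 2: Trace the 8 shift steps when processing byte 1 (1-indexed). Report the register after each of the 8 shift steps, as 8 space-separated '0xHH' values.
Answer: 0x30 0x60 0xC0 0x87 0x09 0x12 0x24 0x48

Derivation:
Register before byte 1: 0x55
After XOR with byte 0x4D: 0x18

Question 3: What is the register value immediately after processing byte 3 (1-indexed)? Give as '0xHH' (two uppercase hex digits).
Answer: 0x23

Derivation:
After byte 1 (0x4D): reg=0x48
After byte 2 (0xFF): reg=0x0C
After byte 3 (0x01): reg=0x23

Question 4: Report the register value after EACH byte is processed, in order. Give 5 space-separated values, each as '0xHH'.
0x48 0x0C 0x23 0x6A 0x8A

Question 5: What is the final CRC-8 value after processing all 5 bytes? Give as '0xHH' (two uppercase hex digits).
Answer: 0x8A

Derivation:
After byte 1 (0x4D): reg=0x48
After byte 2 (0xFF): reg=0x0C
After byte 3 (0x01): reg=0x23
After byte 4 (0xEF): reg=0x6A
After byte 5 (0x86): reg=0x8A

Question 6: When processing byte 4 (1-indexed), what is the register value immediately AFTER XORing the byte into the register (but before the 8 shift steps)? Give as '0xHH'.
Register before byte 4: 0x23
Byte 4: 0xEF
0x23 XOR 0xEF = 0xCC

Answer: 0xCC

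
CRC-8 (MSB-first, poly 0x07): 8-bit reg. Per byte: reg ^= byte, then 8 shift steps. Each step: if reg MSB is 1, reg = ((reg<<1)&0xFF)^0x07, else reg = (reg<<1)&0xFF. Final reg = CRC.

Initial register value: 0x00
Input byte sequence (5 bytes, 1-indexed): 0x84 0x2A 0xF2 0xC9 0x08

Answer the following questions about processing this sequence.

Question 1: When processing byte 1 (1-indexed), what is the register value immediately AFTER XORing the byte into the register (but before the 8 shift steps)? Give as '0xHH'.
Register before byte 1: 0x00
Byte 1: 0x84
0x00 XOR 0x84 = 0x84

Answer: 0x84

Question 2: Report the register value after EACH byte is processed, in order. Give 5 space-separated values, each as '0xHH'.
0x95 0x34 0x5C 0xE2 0x98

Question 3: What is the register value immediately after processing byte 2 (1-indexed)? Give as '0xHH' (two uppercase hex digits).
Answer: 0x34

Derivation:
After byte 1 (0x84): reg=0x95
After byte 2 (0x2A): reg=0x34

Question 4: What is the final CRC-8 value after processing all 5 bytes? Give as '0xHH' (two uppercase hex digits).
Answer: 0x98

Derivation:
After byte 1 (0x84): reg=0x95
After byte 2 (0x2A): reg=0x34
After byte 3 (0xF2): reg=0x5C
After byte 4 (0xC9): reg=0xE2
After byte 5 (0x08): reg=0x98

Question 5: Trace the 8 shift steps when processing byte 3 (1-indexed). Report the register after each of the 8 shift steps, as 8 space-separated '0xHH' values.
After byte 1 (0x84): reg=0x95
After byte 2 (0x2A): reg=0x34
Register before byte 3: 0x34
After XOR with byte 0xF2: 0xC6

Answer: 0x8B 0x11 0x22 0x44 0x88 0x17 0x2E 0x5C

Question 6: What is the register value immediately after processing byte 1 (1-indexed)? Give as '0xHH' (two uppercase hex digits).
Answer: 0x95

Derivation:
After byte 1 (0x84): reg=0x95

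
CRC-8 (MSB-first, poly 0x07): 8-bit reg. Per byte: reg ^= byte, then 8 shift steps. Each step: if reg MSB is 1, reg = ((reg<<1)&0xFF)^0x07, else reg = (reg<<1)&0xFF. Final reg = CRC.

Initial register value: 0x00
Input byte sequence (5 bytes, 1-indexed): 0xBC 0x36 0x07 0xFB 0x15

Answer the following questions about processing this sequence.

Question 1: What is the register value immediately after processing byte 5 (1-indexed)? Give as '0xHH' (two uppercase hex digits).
After byte 1 (0xBC): reg=0x3D
After byte 2 (0x36): reg=0x31
After byte 3 (0x07): reg=0x82
After byte 4 (0xFB): reg=0x68
After byte 5 (0x15): reg=0x74

Answer: 0x74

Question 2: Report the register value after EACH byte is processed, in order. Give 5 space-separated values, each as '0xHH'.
0x3D 0x31 0x82 0x68 0x74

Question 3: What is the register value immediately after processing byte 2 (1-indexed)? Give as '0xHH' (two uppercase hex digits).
Answer: 0x31

Derivation:
After byte 1 (0xBC): reg=0x3D
After byte 2 (0x36): reg=0x31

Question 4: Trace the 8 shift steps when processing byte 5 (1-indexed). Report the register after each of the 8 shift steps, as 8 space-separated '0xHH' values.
Answer: 0xFA 0xF3 0xE1 0xC5 0x8D 0x1D 0x3A 0x74

Derivation:
After byte 1 (0xBC): reg=0x3D
After byte 2 (0x36): reg=0x31
After byte 3 (0x07): reg=0x82
After byte 4 (0xFB): reg=0x68
Register before byte 5: 0x68
After XOR with byte 0x15: 0x7D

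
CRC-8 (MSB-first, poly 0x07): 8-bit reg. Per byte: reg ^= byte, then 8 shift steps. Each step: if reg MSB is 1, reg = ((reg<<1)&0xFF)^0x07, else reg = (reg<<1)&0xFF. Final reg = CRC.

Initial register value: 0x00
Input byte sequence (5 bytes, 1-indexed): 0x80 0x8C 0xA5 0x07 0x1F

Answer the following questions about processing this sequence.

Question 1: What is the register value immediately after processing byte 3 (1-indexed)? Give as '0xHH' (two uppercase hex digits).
Answer: 0x33

Derivation:
After byte 1 (0x80): reg=0x89
After byte 2 (0x8C): reg=0x1B
After byte 3 (0xA5): reg=0x33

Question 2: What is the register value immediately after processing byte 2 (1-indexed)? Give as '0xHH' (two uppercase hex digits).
After byte 1 (0x80): reg=0x89
After byte 2 (0x8C): reg=0x1B

Answer: 0x1B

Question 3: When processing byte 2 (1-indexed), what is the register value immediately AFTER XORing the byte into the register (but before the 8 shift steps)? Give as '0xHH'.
Answer: 0x05

Derivation:
Register before byte 2: 0x89
Byte 2: 0x8C
0x89 XOR 0x8C = 0x05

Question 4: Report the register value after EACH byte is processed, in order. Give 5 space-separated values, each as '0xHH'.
0x89 0x1B 0x33 0x8C 0xF0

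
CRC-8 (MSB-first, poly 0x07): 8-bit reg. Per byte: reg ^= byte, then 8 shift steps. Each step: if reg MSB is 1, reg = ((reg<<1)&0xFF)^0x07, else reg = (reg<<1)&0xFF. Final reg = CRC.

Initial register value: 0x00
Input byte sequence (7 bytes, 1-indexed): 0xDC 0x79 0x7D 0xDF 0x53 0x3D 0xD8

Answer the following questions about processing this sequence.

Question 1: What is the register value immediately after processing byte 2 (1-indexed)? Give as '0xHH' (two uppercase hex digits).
After byte 1 (0xDC): reg=0x1A
After byte 2 (0x79): reg=0x2E

Answer: 0x2E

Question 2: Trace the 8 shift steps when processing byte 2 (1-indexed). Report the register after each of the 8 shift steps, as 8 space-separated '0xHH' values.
Answer: 0xC6 0x8B 0x11 0x22 0x44 0x88 0x17 0x2E

Derivation:
After byte 1 (0xDC): reg=0x1A
Register before byte 2: 0x1A
After XOR with byte 0x79: 0x63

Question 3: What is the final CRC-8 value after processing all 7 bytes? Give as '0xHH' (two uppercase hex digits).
After byte 1 (0xDC): reg=0x1A
After byte 2 (0x79): reg=0x2E
After byte 3 (0x7D): reg=0xBE
After byte 4 (0xDF): reg=0x20
After byte 5 (0x53): reg=0x5E
After byte 6 (0x3D): reg=0x2E
After byte 7 (0xD8): reg=0xCC

Answer: 0xCC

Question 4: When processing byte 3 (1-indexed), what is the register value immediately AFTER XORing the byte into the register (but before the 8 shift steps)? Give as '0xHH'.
Register before byte 3: 0x2E
Byte 3: 0x7D
0x2E XOR 0x7D = 0x53

Answer: 0x53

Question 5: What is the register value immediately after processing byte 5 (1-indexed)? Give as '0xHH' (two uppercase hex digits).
After byte 1 (0xDC): reg=0x1A
After byte 2 (0x79): reg=0x2E
After byte 3 (0x7D): reg=0xBE
After byte 4 (0xDF): reg=0x20
After byte 5 (0x53): reg=0x5E

Answer: 0x5E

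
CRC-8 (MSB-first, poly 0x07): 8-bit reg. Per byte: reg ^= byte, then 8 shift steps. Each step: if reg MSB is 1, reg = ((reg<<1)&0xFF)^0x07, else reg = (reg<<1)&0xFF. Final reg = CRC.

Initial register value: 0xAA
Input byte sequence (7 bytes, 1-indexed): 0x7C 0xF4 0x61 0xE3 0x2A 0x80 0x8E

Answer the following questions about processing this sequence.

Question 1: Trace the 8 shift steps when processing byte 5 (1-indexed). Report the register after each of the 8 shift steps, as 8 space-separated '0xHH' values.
After byte 1 (0x7C): reg=0x2C
After byte 2 (0xF4): reg=0x06
After byte 3 (0x61): reg=0x32
After byte 4 (0xE3): reg=0x39
Register before byte 5: 0x39
After XOR with byte 0x2A: 0x13

Answer: 0x26 0x4C 0x98 0x37 0x6E 0xDC 0xBF 0x79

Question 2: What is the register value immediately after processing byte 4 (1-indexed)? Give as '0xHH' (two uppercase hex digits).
Answer: 0x39

Derivation:
After byte 1 (0x7C): reg=0x2C
After byte 2 (0xF4): reg=0x06
After byte 3 (0x61): reg=0x32
After byte 4 (0xE3): reg=0x39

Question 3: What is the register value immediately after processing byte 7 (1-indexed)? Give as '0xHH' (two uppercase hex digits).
Answer: 0x0A

Derivation:
After byte 1 (0x7C): reg=0x2C
After byte 2 (0xF4): reg=0x06
After byte 3 (0x61): reg=0x32
After byte 4 (0xE3): reg=0x39
After byte 5 (0x2A): reg=0x79
After byte 6 (0x80): reg=0xE1
After byte 7 (0x8E): reg=0x0A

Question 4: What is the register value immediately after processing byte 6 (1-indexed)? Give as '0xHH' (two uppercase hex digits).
After byte 1 (0x7C): reg=0x2C
After byte 2 (0xF4): reg=0x06
After byte 3 (0x61): reg=0x32
After byte 4 (0xE3): reg=0x39
After byte 5 (0x2A): reg=0x79
After byte 6 (0x80): reg=0xE1

Answer: 0xE1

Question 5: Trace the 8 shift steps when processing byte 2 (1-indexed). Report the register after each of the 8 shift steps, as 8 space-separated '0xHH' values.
Answer: 0xB7 0x69 0xD2 0xA3 0x41 0x82 0x03 0x06

Derivation:
After byte 1 (0x7C): reg=0x2C
Register before byte 2: 0x2C
After XOR with byte 0xF4: 0xD8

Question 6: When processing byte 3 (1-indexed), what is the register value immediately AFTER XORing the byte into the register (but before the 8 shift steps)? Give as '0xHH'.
Register before byte 3: 0x06
Byte 3: 0x61
0x06 XOR 0x61 = 0x67

Answer: 0x67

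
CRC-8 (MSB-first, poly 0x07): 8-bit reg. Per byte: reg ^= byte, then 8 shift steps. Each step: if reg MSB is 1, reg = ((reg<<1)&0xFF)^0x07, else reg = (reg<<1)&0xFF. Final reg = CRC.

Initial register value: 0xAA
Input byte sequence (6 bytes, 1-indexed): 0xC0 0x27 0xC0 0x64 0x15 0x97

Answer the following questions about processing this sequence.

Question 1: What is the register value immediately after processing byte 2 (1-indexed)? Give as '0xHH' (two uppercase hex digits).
Answer: 0x82

Derivation:
After byte 1 (0xC0): reg=0x11
After byte 2 (0x27): reg=0x82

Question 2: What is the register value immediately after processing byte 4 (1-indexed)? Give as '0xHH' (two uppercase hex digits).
After byte 1 (0xC0): reg=0x11
After byte 2 (0x27): reg=0x82
After byte 3 (0xC0): reg=0xC9
After byte 4 (0x64): reg=0x4A

Answer: 0x4A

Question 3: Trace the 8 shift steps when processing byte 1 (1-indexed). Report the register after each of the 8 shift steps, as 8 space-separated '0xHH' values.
Register before byte 1: 0xAA
After XOR with byte 0xC0: 0x6A

Answer: 0xD4 0xAF 0x59 0xB2 0x63 0xC6 0x8B 0x11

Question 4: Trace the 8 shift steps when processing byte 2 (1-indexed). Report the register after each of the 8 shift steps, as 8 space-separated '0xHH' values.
Answer: 0x6C 0xD8 0xB7 0x69 0xD2 0xA3 0x41 0x82

Derivation:
After byte 1 (0xC0): reg=0x11
Register before byte 2: 0x11
After XOR with byte 0x27: 0x36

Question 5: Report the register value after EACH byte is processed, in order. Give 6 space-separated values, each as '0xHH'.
0x11 0x82 0xC9 0x4A 0x9A 0x23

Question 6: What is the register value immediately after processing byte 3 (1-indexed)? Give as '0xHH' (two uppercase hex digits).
After byte 1 (0xC0): reg=0x11
After byte 2 (0x27): reg=0x82
After byte 3 (0xC0): reg=0xC9

Answer: 0xC9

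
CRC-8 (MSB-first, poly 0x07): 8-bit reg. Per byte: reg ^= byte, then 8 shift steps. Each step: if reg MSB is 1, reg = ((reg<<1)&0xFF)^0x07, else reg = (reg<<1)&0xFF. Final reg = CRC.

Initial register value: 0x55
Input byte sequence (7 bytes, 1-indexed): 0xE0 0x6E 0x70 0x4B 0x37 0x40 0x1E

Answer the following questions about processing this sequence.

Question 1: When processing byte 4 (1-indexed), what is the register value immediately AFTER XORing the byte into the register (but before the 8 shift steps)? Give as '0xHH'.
Register before byte 4: 0x5E
Byte 4: 0x4B
0x5E XOR 0x4B = 0x15

Answer: 0x15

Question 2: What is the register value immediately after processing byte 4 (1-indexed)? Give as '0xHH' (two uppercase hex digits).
After byte 1 (0xE0): reg=0x02
After byte 2 (0x6E): reg=0x03
After byte 3 (0x70): reg=0x5E
After byte 4 (0x4B): reg=0x6B

Answer: 0x6B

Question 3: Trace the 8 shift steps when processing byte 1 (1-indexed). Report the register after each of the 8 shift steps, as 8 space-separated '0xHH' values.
Answer: 0x6D 0xDA 0xB3 0x61 0xC2 0x83 0x01 0x02

Derivation:
Register before byte 1: 0x55
After XOR with byte 0xE0: 0xB5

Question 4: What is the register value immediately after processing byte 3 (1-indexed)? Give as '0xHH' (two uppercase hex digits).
Answer: 0x5E

Derivation:
After byte 1 (0xE0): reg=0x02
After byte 2 (0x6E): reg=0x03
After byte 3 (0x70): reg=0x5E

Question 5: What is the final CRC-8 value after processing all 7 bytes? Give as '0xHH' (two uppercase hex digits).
Answer: 0xDF

Derivation:
After byte 1 (0xE0): reg=0x02
After byte 2 (0x6E): reg=0x03
After byte 3 (0x70): reg=0x5E
After byte 4 (0x4B): reg=0x6B
After byte 5 (0x37): reg=0x93
After byte 6 (0x40): reg=0x37
After byte 7 (0x1E): reg=0xDF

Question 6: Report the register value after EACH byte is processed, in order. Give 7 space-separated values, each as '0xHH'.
0x02 0x03 0x5E 0x6B 0x93 0x37 0xDF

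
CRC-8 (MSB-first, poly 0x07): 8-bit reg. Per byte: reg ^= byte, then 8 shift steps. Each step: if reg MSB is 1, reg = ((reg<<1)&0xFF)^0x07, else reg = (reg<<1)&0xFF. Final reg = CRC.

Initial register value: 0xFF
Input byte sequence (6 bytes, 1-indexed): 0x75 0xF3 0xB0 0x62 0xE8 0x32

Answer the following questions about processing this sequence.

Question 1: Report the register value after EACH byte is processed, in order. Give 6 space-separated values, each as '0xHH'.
0xBF 0xE3 0xBE 0x1A 0xD0 0xA0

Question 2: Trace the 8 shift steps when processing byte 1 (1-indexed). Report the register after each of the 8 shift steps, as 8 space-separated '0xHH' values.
Answer: 0x13 0x26 0x4C 0x98 0x37 0x6E 0xDC 0xBF

Derivation:
Register before byte 1: 0xFF
After XOR with byte 0x75: 0x8A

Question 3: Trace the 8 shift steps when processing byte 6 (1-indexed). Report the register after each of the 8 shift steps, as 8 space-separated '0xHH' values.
Answer: 0xC3 0x81 0x05 0x0A 0x14 0x28 0x50 0xA0

Derivation:
After byte 1 (0x75): reg=0xBF
After byte 2 (0xF3): reg=0xE3
After byte 3 (0xB0): reg=0xBE
After byte 4 (0x62): reg=0x1A
After byte 5 (0xE8): reg=0xD0
Register before byte 6: 0xD0
After XOR with byte 0x32: 0xE2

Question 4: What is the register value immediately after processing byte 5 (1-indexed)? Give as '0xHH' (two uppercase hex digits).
After byte 1 (0x75): reg=0xBF
After byte 2 (0xF3): reg=0xE3
After byte 3 (0xB0): reg=0xBE
After byte 4 (0x62): reg=0x1A
After byte 5 (0xE8): reg=0xD0

Answer: 0xD0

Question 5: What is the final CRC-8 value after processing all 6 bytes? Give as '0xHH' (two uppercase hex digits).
After byte 1 (0x75): reg=0xBF
After byte 2 (0xF3): reg=0xE3
After byte 3 (0xB0): reg=0xBE
After byte 4 (0x62): reg=0x1A
After byte 5 (0xE8): reg=0xD0
After byte 6 (0x32): reg=0xA0

Answer: 0xA0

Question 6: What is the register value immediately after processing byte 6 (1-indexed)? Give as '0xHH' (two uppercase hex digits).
Answer: 0xA0

Derivation:
After byte 1 (0x75): reg=0xBF
After byte 2 (0xF3): reg=0xE3
After byte 3 (0xB0): reg=0xBE
After byte 4 (0x62): reg=0x1A
After byte 5 (0xE8): reg=0xD0
After byte 6 (0x32): reg=0xA0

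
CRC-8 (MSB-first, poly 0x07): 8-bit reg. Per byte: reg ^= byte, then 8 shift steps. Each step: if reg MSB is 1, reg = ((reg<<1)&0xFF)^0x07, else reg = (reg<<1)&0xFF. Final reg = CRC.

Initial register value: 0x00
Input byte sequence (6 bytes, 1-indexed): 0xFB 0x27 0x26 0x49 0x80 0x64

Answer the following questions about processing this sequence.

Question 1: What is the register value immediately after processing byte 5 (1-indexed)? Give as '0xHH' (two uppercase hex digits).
Answer: 0x4B

Derivation:
After byte 1 (0xFB): reg=0xEF
After byte 2 (0x27): reg=0x76
After byte 3 (0x26): reg=0xB7
After byte 4 (0x49): reg=0xF4
After byte 5 (0x80): reg=0x4B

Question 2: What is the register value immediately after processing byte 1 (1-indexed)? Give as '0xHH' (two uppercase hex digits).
Answer: 0xEF

Derivation:
After byte 1 (0xFB): reg=0xEF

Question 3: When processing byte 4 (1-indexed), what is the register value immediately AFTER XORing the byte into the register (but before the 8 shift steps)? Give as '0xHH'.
Answer: 0xFE

Derivation:
Register before byte 4: 0xB7
Byte 4: 0x49
0xB7 XOR 0x49 = 0xFE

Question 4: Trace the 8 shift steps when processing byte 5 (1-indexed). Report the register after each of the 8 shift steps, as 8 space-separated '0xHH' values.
After byte 1 (0xFB): reg=0xEF
After byte 2 (0x27): reg=0x76
After byte 3 (0x26): reg=0xB7
After byte 4 (0x49): reg=0xF4
Register before byte 5: 0xF4
After XOR with byte 0x80: 0x74

Answer: 0xE8 0xD7 0xA9 0x55 0xAA 0x53 0xA6 0x4B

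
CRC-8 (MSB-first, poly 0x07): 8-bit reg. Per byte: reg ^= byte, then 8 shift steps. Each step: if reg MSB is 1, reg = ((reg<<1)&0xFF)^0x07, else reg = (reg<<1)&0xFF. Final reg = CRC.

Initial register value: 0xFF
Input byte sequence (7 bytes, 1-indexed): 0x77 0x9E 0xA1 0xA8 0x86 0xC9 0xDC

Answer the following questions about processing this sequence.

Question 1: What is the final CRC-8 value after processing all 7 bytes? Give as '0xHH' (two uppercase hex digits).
Answer: 0x49

Derivation:
After byte 1 (0x77): reg=0xB1
After byte 2 (0x9E): reg=0xCD
After byte 3 (0xA1): reg=0x03
After byte 4 (0xA8): reg=0x58
After byte 5 (0x86): reg=0x14
After byte 6 (0xC9): reg=0x1D
After byte 7 (0xDC): reg=0x49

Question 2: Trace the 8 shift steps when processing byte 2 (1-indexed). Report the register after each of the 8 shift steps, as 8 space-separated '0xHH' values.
After byte 1 (0x77): reg=0xB1
Register before byte 2: 0xB1
After XOR with byte 0x9E: 0x2F

Answer: 0x5E 0xBC 0x7F 0xFE 0xFB 0xF1 0xE5 0xCD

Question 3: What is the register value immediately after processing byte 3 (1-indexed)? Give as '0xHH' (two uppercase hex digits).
After byte 1 (0x77): reg=0xB1
After byte 2 (0x9E): reg=0xCD
After byte 3 (0xA1): reg=0x03

Answer: 0x03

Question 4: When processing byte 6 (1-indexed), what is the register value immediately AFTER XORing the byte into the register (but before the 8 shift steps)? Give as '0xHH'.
Register before byte 6: 0x14
Byte 6: 0xC9
0x14 XOR 0xC9 = 0xDD

Answer: 0xDD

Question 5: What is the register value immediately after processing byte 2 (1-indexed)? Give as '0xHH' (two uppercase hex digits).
Answer: 0xCD

Derivation:
After byte 1 (0x77): reg=0xB1
After byte 2 (0x9E): reg=0xCD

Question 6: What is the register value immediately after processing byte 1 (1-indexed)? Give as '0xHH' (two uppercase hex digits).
After byte 1 (0x77): reg=0xB1

Answer: 0xB1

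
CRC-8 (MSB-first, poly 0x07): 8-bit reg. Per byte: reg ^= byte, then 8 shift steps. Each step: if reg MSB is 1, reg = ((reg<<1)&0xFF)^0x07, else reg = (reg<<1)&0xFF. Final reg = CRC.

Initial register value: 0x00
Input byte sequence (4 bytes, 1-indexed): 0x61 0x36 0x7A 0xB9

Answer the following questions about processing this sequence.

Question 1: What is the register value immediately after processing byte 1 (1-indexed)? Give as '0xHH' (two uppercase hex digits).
Answer: 0x20

Derivation:
After byte 1 (0x61): reg=0x20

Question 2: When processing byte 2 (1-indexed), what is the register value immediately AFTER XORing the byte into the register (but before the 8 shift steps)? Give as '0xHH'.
Register before byte 2: 0x20
Byte 2: 0x36
0x20 XOR 0x36 = 0x16

Answer: 0x16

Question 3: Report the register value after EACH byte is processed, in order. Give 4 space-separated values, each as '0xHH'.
0x20 0x62 0x48 0xD9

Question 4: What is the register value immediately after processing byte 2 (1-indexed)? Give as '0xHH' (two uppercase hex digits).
Answer: 0x62

Derivation:
After byte 1 (0x61): reg=0x20
After byte 2 (0x36): reg=0x62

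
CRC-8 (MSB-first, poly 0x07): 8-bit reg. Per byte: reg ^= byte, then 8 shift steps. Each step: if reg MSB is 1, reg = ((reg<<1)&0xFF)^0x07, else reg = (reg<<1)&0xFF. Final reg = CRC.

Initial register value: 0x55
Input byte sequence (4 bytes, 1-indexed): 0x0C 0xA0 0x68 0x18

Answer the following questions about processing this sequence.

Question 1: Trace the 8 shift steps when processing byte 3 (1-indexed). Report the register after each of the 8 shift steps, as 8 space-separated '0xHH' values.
Answer: 0x67 0xCE 0x9B 0x31 0x62 0xC4 0x8F 0x19

Derivation:
After byte 1 (0x0C): reg=0x88
After byte 2 (0xA0): reg=0xD8
Register before byte 3: 0xD8
After XOR with byte 0x68: 0xB0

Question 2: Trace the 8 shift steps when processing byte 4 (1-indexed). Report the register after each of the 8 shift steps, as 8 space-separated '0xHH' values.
After byte 1 (0x0C): reg=0x88
After byte 2 (0xA0): reg=0xD8
After byte 3 (0x68): reg=0x19
Register before byte 4: 0x19
After XOR with byte 0x18: 0x01

Answer: 0x02 0x04 0x08 0x10 0x20 0x40 0x80 0x07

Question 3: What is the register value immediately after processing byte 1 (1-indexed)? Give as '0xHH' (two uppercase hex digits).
Answer: 0x88

Derivation:
After byte 1 (0x0C): reg=0x88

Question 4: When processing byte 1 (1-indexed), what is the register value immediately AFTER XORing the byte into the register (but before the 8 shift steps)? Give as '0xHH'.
Answer: 0x59

Derivation:
Register before byte 1: 0x55
Byte 1: 0x0C
0x55 XOR 0x0C = 0x59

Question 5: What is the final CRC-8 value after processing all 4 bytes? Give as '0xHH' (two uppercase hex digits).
After byte 1 (0x0C): reg=0x88
After byte 2 (0xA0): reg=0xD8
After byte 3 (0x68): reg=0x19
After byte 4 (0x18): reg=0x07

Answer: 0x07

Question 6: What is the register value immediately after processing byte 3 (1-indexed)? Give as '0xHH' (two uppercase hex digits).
After byte 1 (0x0C): reg=0x88
After byte 2 (0xA0): reg=0xD8
After byte 3 (0x68): reg=0x19

Answer: 0x19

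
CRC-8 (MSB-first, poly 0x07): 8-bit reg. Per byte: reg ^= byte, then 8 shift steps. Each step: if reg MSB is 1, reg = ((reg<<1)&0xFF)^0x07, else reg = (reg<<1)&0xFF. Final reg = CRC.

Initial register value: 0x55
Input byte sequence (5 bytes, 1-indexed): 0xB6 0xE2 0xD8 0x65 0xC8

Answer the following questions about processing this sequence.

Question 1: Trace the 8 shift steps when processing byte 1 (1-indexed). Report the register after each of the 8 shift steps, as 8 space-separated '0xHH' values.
Register before byte 1: 0x55
After XOR with byte 0xB6: 0xE3

Answer: 0xC1 0x85 0x0D 0x1A 0x34 0x68 0xD0 0xA7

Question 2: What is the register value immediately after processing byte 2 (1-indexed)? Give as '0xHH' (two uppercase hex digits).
After byte 1 (0xB6): reg=0xA7
After byte 2 (0xE2): reg=0xDC

Answer: 0xDC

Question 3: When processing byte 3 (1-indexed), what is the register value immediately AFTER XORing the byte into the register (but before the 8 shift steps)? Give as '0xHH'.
Answer: 0x04

Derivation:
Register before byte 3: 0xDC
Byte 3: 0xD8
0xDC XOR 0xD8 = 0x04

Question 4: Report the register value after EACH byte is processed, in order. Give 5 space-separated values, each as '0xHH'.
0xA7 0xDC 0x1C 0x68 0x69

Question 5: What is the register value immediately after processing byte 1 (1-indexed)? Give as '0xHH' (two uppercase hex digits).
Answer: 0xA7

Derivation:
After byte 1 (0xB6): reg=0xA7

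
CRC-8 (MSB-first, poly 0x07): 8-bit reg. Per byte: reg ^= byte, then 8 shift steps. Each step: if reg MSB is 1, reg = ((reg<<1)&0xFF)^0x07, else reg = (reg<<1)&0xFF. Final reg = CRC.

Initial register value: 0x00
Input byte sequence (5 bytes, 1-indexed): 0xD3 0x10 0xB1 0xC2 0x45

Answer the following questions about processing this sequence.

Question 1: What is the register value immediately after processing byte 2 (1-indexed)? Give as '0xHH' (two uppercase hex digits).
After byte 1 (0xD3): reg=0x37
After byte 2 (0x10): reg=0xF5

Answer: 0xF5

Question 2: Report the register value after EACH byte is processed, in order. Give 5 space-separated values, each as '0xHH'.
0x37 0xF5 0xDB 0x4F 0x36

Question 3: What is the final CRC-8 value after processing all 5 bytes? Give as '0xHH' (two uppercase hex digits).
Answer: 0x36

Derivation:
After byte 1 (0xD3): reg=0x37
After byte 2 (0x10): reg=0xF5
After byte 3 (0xB1): reg=0xDB
After byte 4 (0xC2): reg=0x4F
After byte 5 (0x45): reg=0x36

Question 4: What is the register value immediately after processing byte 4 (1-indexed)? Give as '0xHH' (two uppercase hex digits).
After byte 1 (0xD3): reg=0x37
After byte 2 (0x10): reg=0xF5
After byte 3 (0xB1): reg=0xDB
After byte 4 (0xC2): reg=0x4F

Answer: 0x4F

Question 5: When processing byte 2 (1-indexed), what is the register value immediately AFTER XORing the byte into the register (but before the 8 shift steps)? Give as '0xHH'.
Answer: 0x27

Derivation:
Register before byte 2: 0x37
Byte 2: 0x10
0x37 XOR 0x10 = 0x27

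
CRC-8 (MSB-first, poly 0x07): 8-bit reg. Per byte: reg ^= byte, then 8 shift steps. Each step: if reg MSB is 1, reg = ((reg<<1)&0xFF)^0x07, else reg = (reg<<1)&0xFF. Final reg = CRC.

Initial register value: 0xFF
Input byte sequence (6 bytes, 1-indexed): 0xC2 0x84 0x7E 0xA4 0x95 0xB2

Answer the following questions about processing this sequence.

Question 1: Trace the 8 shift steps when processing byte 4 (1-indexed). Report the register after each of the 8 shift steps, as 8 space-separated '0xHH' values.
After byte 1 (0xC2): reg=0xB3
After byte 2 (0x84): reg=0x85
After byte 3 (0x7E): reg=0xEF
Register before byte 4: 0xEF
After XOR with byte 0xA4: 0x4B

Answer: 0x96 0x2B 0x56 0xAC 0x5F 0xBE 0x7B 0xF6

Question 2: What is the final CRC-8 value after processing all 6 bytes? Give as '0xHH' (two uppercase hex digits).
Answer: 0xDD

Derivation:
After byte 1 (0xC2): reg=0xB3
After byte 2 (0x84): reg=0x85
After byte 3 (0x7E): reg=0xEF
After byte 4 (0xA4): reg=0xF6
After byte 5 (0x95): reg=0x2E
After byte 6 (0xB2): reg=0xDD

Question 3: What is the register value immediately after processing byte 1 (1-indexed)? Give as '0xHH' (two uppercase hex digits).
Answer: 0xB3

Derivation:
After byte 1 (0xC2): reg=0xB3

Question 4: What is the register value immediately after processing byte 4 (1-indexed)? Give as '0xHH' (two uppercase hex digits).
Answer: 0xF6

Derivation:
After byte 1 (0xC2): reg=0xB3
After byte 2 (0x84): reg=0x85
After byte 3 (0x7E): reg=0xEF
After byte 4 (0xA4): reg=0xF6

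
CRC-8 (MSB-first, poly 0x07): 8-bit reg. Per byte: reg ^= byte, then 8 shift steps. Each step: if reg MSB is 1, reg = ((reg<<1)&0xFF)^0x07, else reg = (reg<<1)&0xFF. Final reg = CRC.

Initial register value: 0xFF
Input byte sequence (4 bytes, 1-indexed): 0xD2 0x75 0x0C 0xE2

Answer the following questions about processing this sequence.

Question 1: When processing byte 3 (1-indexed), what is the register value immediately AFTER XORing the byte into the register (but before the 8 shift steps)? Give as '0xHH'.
Answer: 0x07

Derivation:
Register before byte 3: 0x0B
Byte 3: 0x0C
0x0B XOR 0x0C = 0x07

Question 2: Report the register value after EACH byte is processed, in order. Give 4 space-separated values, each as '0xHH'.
0xC3 0x0B 0x15 0xCB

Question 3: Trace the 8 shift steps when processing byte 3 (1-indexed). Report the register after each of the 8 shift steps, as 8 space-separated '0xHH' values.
Answer: 0x0E 0x1C 0x38 0x70 0xE0 0xC7 0x89 0x15

Derivation:
After byte 1 (0xD2): reg=0xC3
After byte 2 (0x75): reg=0x0B
Register before byte 3: 0x0B
After XOR with byte 0x0C: 0x07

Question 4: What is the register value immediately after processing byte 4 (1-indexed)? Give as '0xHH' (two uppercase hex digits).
Answer: 0xCB

Derivation:
After byte 1 (0xD2): reg=0xC3
After byte 2 (0x75): reg=0x0B
After byte 3 (0x0C): reg=0x15
After byte 4 (0xE2): reg=0xCB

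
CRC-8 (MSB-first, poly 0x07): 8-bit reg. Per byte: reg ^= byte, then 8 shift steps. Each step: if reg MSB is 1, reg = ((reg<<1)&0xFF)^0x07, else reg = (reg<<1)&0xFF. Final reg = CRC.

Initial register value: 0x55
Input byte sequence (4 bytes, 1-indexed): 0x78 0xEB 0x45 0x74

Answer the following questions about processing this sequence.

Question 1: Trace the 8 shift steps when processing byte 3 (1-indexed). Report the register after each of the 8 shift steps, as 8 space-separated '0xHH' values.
Answer: 0x3D 0x7A 0xF4 0xEF 0xD9 0xB5 0x6D 0xDA

Derivation:
After byte 1 (0x78): reg=0xC3
After byte 2 (0xEB): reg=0xD8
Register before byte 3: 0xD8
After XOR with byte 0x45: 0x9D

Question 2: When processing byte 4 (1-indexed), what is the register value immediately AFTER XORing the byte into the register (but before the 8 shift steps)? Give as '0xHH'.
Answer: 0xAE

Derivation:
Register before byte 4: 0xDA
Byte 4: 0x74
0xDA XOR 0x74 = 0xAE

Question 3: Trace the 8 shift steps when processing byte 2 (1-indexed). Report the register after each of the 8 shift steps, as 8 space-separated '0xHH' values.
After byte 1 (0x78): reg=0xC3
Register before byte 2: 0xC3
After XOR with byte 0xEB: 0x28

Answer: 0x50 0xA0 0x47 0x8E 0x1B 0x36 0x6C 0xD8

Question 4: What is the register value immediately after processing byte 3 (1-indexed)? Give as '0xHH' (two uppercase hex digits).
After byte 1 (0x78): reg=0xC3
After byte 2 (0xEB): reg=0xD8
After byte 3 (0x45): reg=0xDA

Answer: 0xDA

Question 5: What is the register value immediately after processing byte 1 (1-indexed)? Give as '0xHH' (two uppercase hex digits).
After byte 1 (0x78): reg=0xC3

Answer: 0xC3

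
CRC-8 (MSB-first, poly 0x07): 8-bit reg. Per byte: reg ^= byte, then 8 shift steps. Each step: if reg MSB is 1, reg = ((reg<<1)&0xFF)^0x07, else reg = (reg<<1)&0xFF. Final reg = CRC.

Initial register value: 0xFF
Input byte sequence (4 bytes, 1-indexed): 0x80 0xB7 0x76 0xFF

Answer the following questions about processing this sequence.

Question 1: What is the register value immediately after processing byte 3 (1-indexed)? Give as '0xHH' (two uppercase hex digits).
After byte 1 (0x80): reg=0x7A
After byte 2 (0xB7): reg=0x6D
After byte 3 (0x76): reg=0x41

Answer: 0x41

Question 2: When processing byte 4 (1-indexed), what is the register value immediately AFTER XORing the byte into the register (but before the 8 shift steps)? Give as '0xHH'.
Register before byte 4: 0x41
Byte 4: 0xFF
0x41 XOR 0xFF = 0xBE

Answer: 0xBE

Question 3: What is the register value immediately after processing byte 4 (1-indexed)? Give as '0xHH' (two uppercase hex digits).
Answer: 0x33

Derivation:
After byte 1 (0x80): reg=0x7A
After byte 2 (0xB7): reg=0x6D
After byte 3 (0x76): reg=0x41
After byte 4 (0xFF): reg=0x33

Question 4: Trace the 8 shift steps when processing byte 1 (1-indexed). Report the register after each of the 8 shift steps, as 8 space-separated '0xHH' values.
Answer: 0xFE 0xFB 0xF1 0xE5 0xCD 0x9D 0x3D 0x7A

Derivation:
Register before byte 1: 0xFF
After XOR with byte 0x80: 0x7F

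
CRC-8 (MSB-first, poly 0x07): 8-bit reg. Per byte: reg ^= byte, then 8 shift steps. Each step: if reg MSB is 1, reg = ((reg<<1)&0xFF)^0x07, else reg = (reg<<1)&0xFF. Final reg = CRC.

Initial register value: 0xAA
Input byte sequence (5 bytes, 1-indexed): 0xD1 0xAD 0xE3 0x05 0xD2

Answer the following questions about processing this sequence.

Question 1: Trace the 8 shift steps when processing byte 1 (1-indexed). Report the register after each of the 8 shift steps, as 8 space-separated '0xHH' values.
Register before byte 1: 0xAA
After XOR with byte 0xD1: 0x7B

Answer: 0xF6 0xEB 0xD1 0xA5 0x4D 0x9A 0x33 0x66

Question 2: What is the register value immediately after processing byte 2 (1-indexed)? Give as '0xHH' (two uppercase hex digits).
After byte 1 (0xD1): reg=0x66
After byte 2 (0xAD): reg=0x7F

Answer: 0x7F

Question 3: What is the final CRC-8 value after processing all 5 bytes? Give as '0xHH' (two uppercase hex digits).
Answer: 0x22

Derivation:
After byte 1 (0xD1): reg=0x66
After byte 2 (0xAD): reg=0x7F
After byte 3 (0xE3): reg=0xDD
After byte 4 (0x05): reg=0x06
After byte 5 (0xD2): reg=0x22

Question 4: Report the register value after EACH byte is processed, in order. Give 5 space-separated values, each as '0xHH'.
0x66 0x7F 0xDD 0x06 0x22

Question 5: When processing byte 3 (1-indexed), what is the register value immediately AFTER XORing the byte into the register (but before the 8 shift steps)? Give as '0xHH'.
Answer: 0x9C

Derivation:
Register before byte 3: 0x7F
Byte 3: 0xE3
0x7F XOR 0xE3 = 0x9C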